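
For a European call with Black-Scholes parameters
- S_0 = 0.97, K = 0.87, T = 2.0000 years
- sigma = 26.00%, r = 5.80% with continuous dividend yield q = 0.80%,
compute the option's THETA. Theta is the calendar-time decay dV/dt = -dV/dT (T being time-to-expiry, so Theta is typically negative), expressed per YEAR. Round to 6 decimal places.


Answer: Theta = -0.049666

Derivation:
d1 = 0.7517166790; d2 = 0.3840211528
phi(d1) = 0.3007495213; exp(-qT) = 0.9841273201; exp(-rT) = 0.8904752233
Theta = -S*exp(-qT)*phi(d1)*sigma/(2*sqrt(T)) - r*K*exp(-rT)*N(d2) + q*S*exp(-qT)*N(d1)
N(d1) = 0.7738892710; N(d2) = 0.6495186152; sqrt(T) = 1.4142135624
Term 1 = -0.9700 * 0.9841273201 * 0.3007495213 * 0.2600 / (2 * 1.4142135624) = -0.0263910289
Term 2 = -0.0580 * 0.8700 * 0.8904752233 * 0.6495186152 = -0.0291850666
Term 3 = 0.0080 * 0.9700 * 0.9841273201 * 0.7738892710 = 0.0059100593
Theta = -0.0263910289 + (-0.0291850666) + (0.0059100593) = -0.049666


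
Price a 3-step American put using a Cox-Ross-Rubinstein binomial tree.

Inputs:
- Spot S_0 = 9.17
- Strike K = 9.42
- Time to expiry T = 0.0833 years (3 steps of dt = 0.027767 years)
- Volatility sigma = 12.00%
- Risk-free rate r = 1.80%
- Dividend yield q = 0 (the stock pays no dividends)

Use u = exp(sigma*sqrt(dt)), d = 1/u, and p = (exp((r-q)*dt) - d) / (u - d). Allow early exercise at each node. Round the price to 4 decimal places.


dt = T/N = 0.027767
u = exp(sigma*sqrt(dt)) = 1.020197; d = 1/u = 0.980203
p = (exp((r-q)*dt) - d) / (u - d) = 0.507501
Discount per step: exp(-r*dt) = 0.999500
Stock lattice S(k, i) with i counting down-moves:
  k=0: S(0,0) = 9.1700
  k=1: S(1,0) = 9.3552; S(1,1) = 8.9885
  k=2: S(2,0) = 9.5442; S(2,1) = 9.1700; S(2,2) = 8.8105
  k=3: S(3,0) = 9.7369; S(3,1) = 9.3552; S(3,2) = 8.9885; S(3,3) = 8.6361
Terminal payoffs V(N, i) = max(K - S_T, 0):
  V(3,0) = 0.000000; V(3,1) = 0.064791; V(3,2) = 0.431542; V(3,3) = 0.783916
Backward induction: V(k, i) = exp(-r*dt) * [p * V(k+1, i) + (1-p) * V(k+1, i+1)]; then take max(V_cont, immediate exercise) for American.
  V(2,0) = exp(-r*dt) * [p*0.000000 + (1-p)*0.064791] = 0.031894; exercise = 0.000000; V(2,0) = max -> 0.031894
  V(2,1) = exp(-r*dt) * [p*0.064791 + (1-p)*0.431542] = 0.245293; exercise = 0.250000; V(2,1) = max -> 0.250000
  V(2,2) = exp(-r*dt) * [p*0.431542 + (1-p)*0.783916] = 0.604783; exercise = 0.609490; V(2,2) = max -> 0.609490
  V(1,0) = exp(-r*dt) * [p*0.031894 + (1-p)*0.250000] = 0.139241; exercise = 0.064791; V(1,0) = max -> 0.139241
  V(1,1) = exp(-r*dt) * [p*0.250000 + (1-p)*0.609490] = 0.426835; exercise = 0.431542; V(1,1) = max -> 0.431542
  V(0,0) = exp(-r*dt) * [p*0.139241 + (1-p)*0.431542] = 0.283058; exercise = 0.250000; V(0,0) = max -> 0.283058

Answer: Price = V(0,0) = 0.2831


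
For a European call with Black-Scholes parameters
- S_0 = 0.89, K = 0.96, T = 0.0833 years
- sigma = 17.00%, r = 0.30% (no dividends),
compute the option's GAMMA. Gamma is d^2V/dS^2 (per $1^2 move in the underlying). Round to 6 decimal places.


d1 = -1.5134678875; d2 = -1.5625328444
phi(d1) = 0.1269158442; exp(-qT) = 1.0000000000; exp(-rT) = 0.9997501312
Gamma = exp(-qT) * phi(d1) / (S * sigma * sqrt(T)) = 1.0000000000 * 0.1269158442 / (0.8900 * 0.1700 * 0.2886173938) = 2.906394

Answer: Gamma = 2.906394


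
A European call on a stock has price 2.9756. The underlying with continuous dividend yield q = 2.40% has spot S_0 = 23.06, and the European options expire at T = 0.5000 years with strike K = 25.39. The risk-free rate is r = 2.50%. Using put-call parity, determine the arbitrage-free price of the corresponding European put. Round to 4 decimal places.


Answer: Put price = 5.2653

Derivation:
Put-call parity: C - P = S_0 * exp(-qT) - K * exp(-rT).
S_0 * exp(-qT) = 23.0600 * 0.98807171 = 22.78493370
K * exp(-rT) = 25.3900 * 0.98757780 = 25.07460035
P = C - S*exp(-qT) + K*exp(-rT)
P = 2.9756 - 22.78493370 + 25.07460035 = 5.2653


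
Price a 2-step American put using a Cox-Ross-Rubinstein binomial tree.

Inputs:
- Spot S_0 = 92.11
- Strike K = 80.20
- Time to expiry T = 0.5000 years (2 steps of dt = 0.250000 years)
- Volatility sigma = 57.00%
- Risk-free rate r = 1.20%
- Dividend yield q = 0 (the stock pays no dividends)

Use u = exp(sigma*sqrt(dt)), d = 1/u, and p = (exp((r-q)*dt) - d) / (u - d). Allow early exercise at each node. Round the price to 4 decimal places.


dt = T/N = 0.250000
u = exp(sigma*sqrt(dt)) = 1.329762; d = 1/u = 0.752014
p = (exp((r-q)*dt) - d) / (u - d) = 0.434429
Discount per step: exp(-r*dt) = 0.997004
Stock lattice S(k, i) with i counting down-moves:
  k=0: S(0,0) = 92.1100
  k=1: S(1,0) = 122.4844; S(1,1) = 69.2680
  k=2: S(2,0) = 162.8751; S(2,1) = 92.1100; S(2,2) = 52.0905
Terminal payoffs V(N, i) = max(K - S_T, 0):
  V(2,0) = 0.000000; V(2,1) = 0.000000; V(2,2) = 28.109452
Backward induction: V(k, i) = exp(-r*dt) * [p * V(k+1, i) + (1-p) * V(k+1, i+1)]; then take max(V_cont, immediate exercise) for American.
  V(1,0) = exp(-r*dt) * [p*0.000000 + (1-p)*0.000000] = 0.000000; exercise = 0.000000; V(1,0) = max -> 0.000000
  V(1,1) = exp(-r*dt) * [p*0.000000 + (1-p)*28.109452] = 15.850275; exercise = 10.931967; V(1,1) = max -> 15.850275
  V(0,0) = exp(-r*dt) * [p*0.000000 + (1-p)*15.850275] = 8.937607; exercise = 0.000000; V(0,0) = max -> 8.937607

Answer: Price = V(0,0) = 8.9376


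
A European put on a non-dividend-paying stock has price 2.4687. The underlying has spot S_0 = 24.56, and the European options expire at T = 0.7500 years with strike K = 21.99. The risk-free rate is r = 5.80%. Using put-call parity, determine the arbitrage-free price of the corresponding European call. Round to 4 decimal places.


Answer: Call price = 5.9748

Derivation:
Put-call parity: C - P = S_0 * exp(-qT) - K * exp(-rT).
S_0 * exp(-qT) = 24.5600 * 1.00000000 = 24.56000000
K * exp(-rT) = 21.9900 * 0.95743255 = 21.05394186
C = P + S*exp(-qT) - K*exp(-rT)
C = 2.4687 + 24.56000000 - 21.05394186 = 5.9748


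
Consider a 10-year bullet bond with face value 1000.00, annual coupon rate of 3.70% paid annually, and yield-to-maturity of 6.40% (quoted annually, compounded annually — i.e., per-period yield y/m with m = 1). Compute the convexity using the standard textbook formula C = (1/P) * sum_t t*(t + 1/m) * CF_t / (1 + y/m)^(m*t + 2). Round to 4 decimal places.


Answer: Convexity = 76.0513

Derivation:
Coupon per period c = face * coupon_rate / m = 37.000000
Periods per year m = 1; per-period yield y/m = 0.064000
Number of cashflows N = 10
Cashflows (t years, CF_t, discount factor 1/(1+y/m)^(m*t), PV):
  t = 1.0000: CF_t = 37.000000, DF = 0.939850, PV = 34.774436
  t = 2.0000: CF_t = 37.000000, DF = 0.883317, PV = 32.682741
  t = 3.0000: CF_t = 37.000000, DF = 0.830185, PV = 30.716862
  t = 4.0000: CF_t = 37.000000, DF = 0.780249, PV = 28.869231
  t = 5.0000: CF_t = 37.000000, DF = 0.733317, PV = 27.132736
  t = 6.0000: CF_t = 37.000000, DF = 0.689208, PV = 25.500691
  t = 7.0000: CF_t = 37.000000, DF = 0.647752, PV = 23.966815
  t = 8.0000: CF_t = 37.000000, DF = 0.608789, PV = 22.525202
  t = 9.0000: CF_t = 37.000000, DF = 0.572170, PV = 21.170303
  t = 10.0000: CF_t = 1037.000000, DF = 0.537754, PV = 557.650989
Price P = sum_t PV_t = 804.990006
Convexity numerator sum_t t*(t + 1/m) * CF_t / (1+y/m)^(m*t + 2):
  t = 1.0000: term = 61.433723
  t = 2.0000: term = 173.215385
  t = 3.0000: term = 325.592828
  t = 4.0000: term = 510.013829
  t = 5.0000: term = 719.004458
  t = 6.0000: term = 946.058497
  t = 7.0000: term = 1185.536964
  t = 8.0000: term = 1432.576890
  t = 9.0000: term = 1683.008564
  t = 10.0000: term = 54184.105231
Convexity = (1/P) * sum = 61220.546369 / 804.990006 = 76.051312


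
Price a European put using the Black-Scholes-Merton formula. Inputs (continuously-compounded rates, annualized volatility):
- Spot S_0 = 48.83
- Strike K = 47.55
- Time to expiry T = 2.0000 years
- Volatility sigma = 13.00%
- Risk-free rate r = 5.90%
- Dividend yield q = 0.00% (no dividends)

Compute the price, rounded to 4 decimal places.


Answer: Price = 1.0258

Derivation:
d1 = (ln(S/K) + (r - q + 0.5*sigma^2) * T) / (sigma * sqrt(T)) = 0.87824342
d2 = d1 - sigma * sqrt(T) = 0.69439566
exp(-rT) = 0.88869605; exp(-qT) = 1.00000000
P = K * exp(-rT) * N(-d2) - S_0 * exp(-qT) * N(-d1)
N(-d1) = 0.18990582; N(-d2) = 0.24371706
P = 47.5500 * 0.88869605 * 0.24371706 - 48.8300 * 1.00000000 * 0.18990582 = 1.0258


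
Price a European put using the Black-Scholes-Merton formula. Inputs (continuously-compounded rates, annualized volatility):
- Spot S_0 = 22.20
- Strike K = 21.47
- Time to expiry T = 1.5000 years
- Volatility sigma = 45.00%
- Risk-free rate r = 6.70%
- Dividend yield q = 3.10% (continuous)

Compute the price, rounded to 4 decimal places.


d1 = (ln(S/K) + (r - q + 0.5*sigma^2) * T) / (sigma * sqrt(T)) = 0.43421411
d2 = d1 - sigma * sqrt(T) = -0.11692108
exp(-rT) = 0.90438511; exp(-qT) = 0.95456456
P = K * exp(-rT) * N(-d2) - S_0 * exp(-qT) * N(-d1)
N(-d1) = 0.33206648; N(-d2) = 0.54653870
P = 21.4700 * 0.90438511 * 0.54653870 - 22.2000 * 0.95456456 * 0.33206648 = 3.5753

Answer: Price = 3.5753


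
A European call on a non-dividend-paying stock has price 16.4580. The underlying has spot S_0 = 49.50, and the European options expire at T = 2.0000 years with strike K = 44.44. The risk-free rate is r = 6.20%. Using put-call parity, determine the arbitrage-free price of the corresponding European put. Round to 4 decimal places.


Answer: Put price = 6.2154

Derivation:
Put-call parity: C - P = S_0 * exp(-qT) - K * exp(-rT).
S_0 * exp(-qT) = 49.5000 * 1.00000000 = 49.50000000
K * exp(-rT) = 44.4400 * 0.88337984 = 39.25740013
P = C - S*exp(-qT) + K*exp(-rT)
P = 16.4580 - 49.50000000 + 39.25740013 = 6.2154


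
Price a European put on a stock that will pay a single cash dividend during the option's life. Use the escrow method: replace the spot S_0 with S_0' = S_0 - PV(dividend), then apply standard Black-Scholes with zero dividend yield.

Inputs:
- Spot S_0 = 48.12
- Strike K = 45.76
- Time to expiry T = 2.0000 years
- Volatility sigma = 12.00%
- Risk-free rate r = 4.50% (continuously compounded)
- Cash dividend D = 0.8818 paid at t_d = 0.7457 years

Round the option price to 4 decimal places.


Answer: Price = 1.0376

Derivation:
PV(D) = D * exp(-r * t_d) = 0.8818 * 0.96700027 = 0.85270084
S_0' = S_0 - PV(D) = 48.1200 - 0.85270084 = 47.26729916
d1 = (ln(S_0'/K) + (r + sigma^2/2)*T) / (sigma*sqrt(T)) = 0.80615099
d2 = d1 - sigma*sqrt(T) = 0.63644536
exp(-rT) = 0.91393119
N(-d1) = 0.21007790; N(-d2) = 0.26224309
P = K * exp(-rT) * N(-d2) - S_0' * N(-d1) = 45.7600 * 0.91393119 * 0.26224309 - 47.26729916 * 0.21007790 = 1.0376


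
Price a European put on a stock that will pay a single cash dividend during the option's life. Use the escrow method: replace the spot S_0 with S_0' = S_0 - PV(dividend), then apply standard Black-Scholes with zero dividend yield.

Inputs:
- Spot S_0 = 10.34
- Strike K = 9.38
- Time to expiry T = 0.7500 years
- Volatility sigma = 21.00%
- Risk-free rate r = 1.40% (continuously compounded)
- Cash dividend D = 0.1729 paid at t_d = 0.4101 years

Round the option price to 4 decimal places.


PV(D) = D * exp(-r * t_d) = 0.1729 * 0.99427505 = 0.17191016
S_0' = S_0 - PV(D) = 10.3400 - 0.17191016 = 10.16808984
d1 = (ln(S_0'/K) + (r + sigma^2/2)*T) / (sigma*sqrt(T)) = 0.59226299
d2 = d1 - sigma*sqrt(T) = 0.41039765
exp(-rT) = 0.98955493
N(-d1) = 0.27683725; N(-d2) = 0.34075713
P = K * exp(-rT) * N(-d2) - S_0' * N(-d1) = 9.3800 * 0.98955493 * 0.34075713 - 10.16808984 * 0.27683725 = 0.3480

Answer: Price = 0.3480


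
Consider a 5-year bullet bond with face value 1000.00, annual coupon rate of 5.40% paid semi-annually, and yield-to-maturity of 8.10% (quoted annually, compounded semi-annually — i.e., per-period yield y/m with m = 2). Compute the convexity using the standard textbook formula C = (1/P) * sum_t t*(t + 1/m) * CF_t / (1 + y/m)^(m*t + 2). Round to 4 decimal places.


Coupon per period c = face * coupon_rate / m = 27.000000
Periods per year m = 2; per-period yield y/m = 0.040500
Number of cashflows N = 10
Cashflows (t years, CF_t, discount factor 1/(1+y/m)^(m*t), PV):
  t = 0.5000: CF_t = 27.000000, DF = 0.961076, PV = 25.949063
  t = 1.0000: CF_t = 27.000000, DF = 0.923668, PV = 24.939032
  t = 1.5000: CF_t = 27.000000, DF = 0.887715, PV = 23.968315
  t = 2.0000: CF_t = 27.000000, DF = 0.853162, PV = 23.035382
  t = 2.5000: CF_t = 27.000000, DF = 0.819954, PV = 22.138763
  t = 3.0000: CF_t = 27.000000, DF = 0.788039, PV = 21.277042
  t = 3.5000: CF_t = 27.000000, DF = 0.757365, PV = 20.448863
  t = 4.0000: CF_t = 27.000000, DF = 0.727886, PV = 19.652920
  t = 4.5000: CF_t = 27.000000, DF = 0.699554, PV = 18.887958
  t = 5.0000: CF_t = 1027.000000, DF = 0.672325, PV = 690.477606
Price P = sum_t PV_t = 890.774945
Convexity numerator sum_t t*(t + 1/m) * CF_t / (1+y/m)^(m*t + 2):
  t = 0.5000: term = 11.984158
  t = 1.0000: term = 34.553074
  t = 1.5000: term = 66.416288
  t = 2.0000: term = 106.385211
  t = 2.5000: term = 153.366475
  t = 3.0000: term = 206.355661
  t = 3.5000: term = 264.431409
  t = 4.0000: term = 326.749870
  t = 4.5000: term = 392.539489
  t = 5.0000: term = 17538.729211
Convexity = (1/P) * sum = 19101.510844 / 890.774945 = 21.443700

Answer: Convexity = 21.4437


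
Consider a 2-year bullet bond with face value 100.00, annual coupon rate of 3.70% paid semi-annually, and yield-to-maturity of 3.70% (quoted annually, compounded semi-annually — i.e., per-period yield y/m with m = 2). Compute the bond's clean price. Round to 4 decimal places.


Answer: Price = 100.0000

Derivation:
Coupon per period c = face * coupon_rate / m = 1.850000
Periods per year m = 2; per-period yield y/m = 0.018500
Number of cashflows N = 4
Cashflows (t years, CF_t, discount factor 1/(1+y/m)^(m*t), PV):
  t = 0.5000: CF_t = 1.850000, DF = 0.981836, PV = 1.816397
  t = 1.0000: CF_t = 1.850000, DF = 0.964002, PV = 1.783404
  t = 1.5000: CF_t = 1.850000, DF = 0.946492, PV = 1.751010
  t = 2.0000: CF_t = 101.850000, DF = 0.929300, PV = 94.649190
Price P = sum_t PV_t = 100.000000


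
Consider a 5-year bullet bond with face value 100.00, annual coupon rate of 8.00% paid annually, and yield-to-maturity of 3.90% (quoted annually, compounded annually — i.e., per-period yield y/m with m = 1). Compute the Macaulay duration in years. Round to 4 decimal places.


Coupon per period c = face * coupon_rate / m = 8.000000
Periods per year m = 1; per-period yield y/m = 0.039000
Number of cashflows N = 5
Cashflows (t years, CF_t, discount factor 1/(1+y/m)^(m*t), PV):
  t = 1.0000: CF_t = 8.000000, DF = 0.962464, PV = 7.699711
  t = 2.0000: CF_t = 8.000000, DF = 0.926337, PV = 7.410694
  t = 3.0000: CF_t = 8.000000, DF = 0.891566, PV = 7.132526
  t = 4.0000: CF_t = 8.000000, DF = 0.858100, PV = 6.864799
  t = 5.0000: CF_t = 108.000000, DF = 0.825890, PV = 89.196131
Price P = sum_t PV_t = 118.303861
Macaulay numerator sum_t t * PV_t:
  t * PV_t at t = 1.0000: 7.699711
  t * PV_t at t = 2.0000: 14.821388
  t * PV_t at t = 3.0000: 21.397577
  t * PV_t at t = 4.0000: 27.459194
  t * PV_t at t = 5.0000: 445.980656
Macaulay duration D = (sum_t t * PV_t) / P = 517.358527 / 118.303861 = 4.373133

Answer: Macaulay duration = 4.3731 years


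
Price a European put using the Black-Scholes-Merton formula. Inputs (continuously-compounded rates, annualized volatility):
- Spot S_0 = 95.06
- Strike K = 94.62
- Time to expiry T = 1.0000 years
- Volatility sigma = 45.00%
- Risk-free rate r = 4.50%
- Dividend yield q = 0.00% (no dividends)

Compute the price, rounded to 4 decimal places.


d1 = (ln(S/K) + (r - q + 0.5*sigma^2) * T) / (sigma * sqrt(T)) = 0.33530978
d2 = d1 - sigma * sqrt(T) = -0.11469022
exp(-rT) = 0.95599748; exp(-qT) = 1.00000000
P = K * exp(-rT) * N(-d2) - S_0 * exp(-qT) * N(-d1)
N(-d1) = 0.36869571; N(-d2) = 0.54565467
P = 94.6200 * 0.95599748 * 0.54565467 - 95.0600 * 1.00000000 * 0.36869571 = 14.3098

Answer: Price = 14.3098


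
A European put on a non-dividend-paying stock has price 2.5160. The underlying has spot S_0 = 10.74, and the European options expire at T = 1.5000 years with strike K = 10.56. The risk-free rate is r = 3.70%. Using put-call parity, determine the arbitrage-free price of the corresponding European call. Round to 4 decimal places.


Answer: Call price = 3.2661

Derivation:
Put-call parity: C - P = S_0 * exp(-qT) - K * exp(-rT).
S_0 * exp(-qT) = 10.7400 * 1.00000000 = 10.74000000
K * exp(-rT) = 10.5600 * 0.94601202 = 9.98988697
C = P + S*exp(-qT) - K*exp(-rT)
C = 2.5160 + 10.74000000 - 9.98988697 = 3.2661


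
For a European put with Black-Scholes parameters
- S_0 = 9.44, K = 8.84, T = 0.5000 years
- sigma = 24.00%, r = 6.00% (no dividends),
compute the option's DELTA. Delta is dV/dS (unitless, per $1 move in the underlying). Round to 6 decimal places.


d1 = 0.6485884124; d2 = 0.4788827849
phi(d1) = 0.3232685110; exp(-qT) = 1.0000000000; exp(-rT) = 0.9704455335
N(-d1) = 0.2583022236
Delta = -exp(-qT) * N(-d1) = -1.0000000000 * 0.2583022236 = -0.258302

Answer: Delta = -0.258302


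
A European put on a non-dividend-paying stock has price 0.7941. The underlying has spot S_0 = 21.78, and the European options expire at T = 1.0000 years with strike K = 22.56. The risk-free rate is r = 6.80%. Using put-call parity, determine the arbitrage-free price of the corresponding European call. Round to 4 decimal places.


Answer: Call price = 1.4972

Derivation:
Put-call parity: C - P = S_0 * exp(-qT) - K * exp(-rT).
S_0 * exp(-qT) = 21.7800 * 1.00000000 = 21.78000000
K * exp(-rT) = 22.5600 * 0.93426047 = 21.07691628
C = P + S*exp(-qT) - K*exp(-rT)
C = 0.7941 + 21.78000000 - 21.07691628 = 1.4972


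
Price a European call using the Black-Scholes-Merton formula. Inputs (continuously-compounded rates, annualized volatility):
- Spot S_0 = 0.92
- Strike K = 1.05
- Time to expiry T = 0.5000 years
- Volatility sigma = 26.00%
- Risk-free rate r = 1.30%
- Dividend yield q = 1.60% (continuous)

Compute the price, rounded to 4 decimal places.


Answer: Price = 0.0244

Derivation:
d1 = (ln(S/K) + (r - q + 0.5*sigma^2) * T) / (sigma * sqrt(T)) = -0.63515471
d2 = d1 - sigma * sqrt(T) = -0.81900248
exp(-rT) = 0.99352108; exp(-qT) = 0.99203191
C = S_0 * exp(-qT) * N(d1) - K * exp(-rT) * N(d2)
N(d1) = 0.26266376; N(d2) = 0.20639250
C = 0.9200 * 0.99203191 * 0.26266376 - 1.0500 * 0.99352108 * 0.20639250 = 0.0244


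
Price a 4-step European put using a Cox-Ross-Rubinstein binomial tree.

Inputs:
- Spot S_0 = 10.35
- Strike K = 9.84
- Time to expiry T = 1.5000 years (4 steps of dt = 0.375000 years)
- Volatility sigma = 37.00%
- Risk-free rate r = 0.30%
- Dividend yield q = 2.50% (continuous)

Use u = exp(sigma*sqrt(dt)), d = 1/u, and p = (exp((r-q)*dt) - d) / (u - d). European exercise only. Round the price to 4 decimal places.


dt = T/N = 0.375000
u = exp(sigma*sqrt(dt)) = 1.254300; d = 1/u = 0.797257
p = (exp((r-q)*dt) - d) / (u - d) = 0.425620
Discount per step: exp(-r*dt) = 0.998876
Stock lattice S(k, i) with i counting down-moves:
  k=0: S(0,0) = 10.3500
  k=1: S(1,0) = 12.9820; S(1,1) = 8.2516
  k=2: S(2,0) = 16.2833; S(2,1) = 10.3500; S(2,2) = 6.5787
  k=3: S(3,0) = 20.4242; S(3,1) = 12.9820; S(3,2) = 8.2516; S(3,3) = 5.2449
  k=4: S(4,0) = 25.6181; S(4,1) = 16.2833; S(4,2) = 10.3500; S(4,3) = 6.5787; S(4,4) = 4.1815
Terminal payoffs V(N, i) = max(K - S_T, 0):
  V(4,0) = 0.000000; V(4,1) = 0.000000; V(4,2) = 0.000000; V(4,3) = 3.261341; V(4,4) = 5.658478
Backward induction: V(k, i) = exp(-r*dt) * [p * V(k+1, i) + (1-p) * V(k+1, i+1)].
  V(3,0) = exp(-r*dt) * [p*0.000000 + (1-p)*0.000000] = 0.000000
  V(3,1) = exp(-r*dt) * [p*0.000000 + (1-p)*0.000000] = 0.000000
  V(3,2) = exp(-r*dt) * [p*0.000000 + (1-p)*3.261341] = 1.871143
  V(3,3) = exp(-r*dt) * [p*3.261341 + (1-p)*5.658478] = 4.632993
  V(2,0) = exp(-r*dt) * [p*0.000000 + (1-p)*0.000000] = 0.000000
  V(2,1) = exp(-r*dt) * [p*0.000000 + (1-p)*1.871143] = 1.073538
  V(2,2) = exp(-r*dt) * [p*1.871143 + (1-p)*4.632993] = 3.453607
  V(1,0) = exp(-r*dt) * [p*0.000000 + (1-p)*1.073538] = 0.615926
  V(1,1) = exp(-r*dt) * [p*1.073538 + (1-p)*3.453607] = 2.437858
  V(0,0) = exp(-r*dt) * [p*0.615926 + (1-p)*2.437858] = 1.660538

Answer: Price = V(0,0) = 1.6605


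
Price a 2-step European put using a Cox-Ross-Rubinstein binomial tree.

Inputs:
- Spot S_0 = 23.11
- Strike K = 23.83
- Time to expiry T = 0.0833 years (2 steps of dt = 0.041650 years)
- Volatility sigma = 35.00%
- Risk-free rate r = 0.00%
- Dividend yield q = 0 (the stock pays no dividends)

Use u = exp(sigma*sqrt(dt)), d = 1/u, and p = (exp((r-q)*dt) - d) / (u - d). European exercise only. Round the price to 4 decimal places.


Answer: Price = V(0,0) = 1.3776

Derivation:
dt = T/N = 0.041650
u = exp(sigma*sqrt(dt)) = 1.074042; d = 1/u = 0.931062
p = (exp((r-q)*dt) - d) / (u - d) = 0.482150
Discount per step: exp(-r*dt) = 1.000000
Stock lattice S(k, i) with i counting down-moves:
  k=0: S(0,0) = 23.1100
  k=1: S(1,0) = 24.8211; S(1,1) = 21.5168
  k=2: S(2,0) = 26.6589; S(2,1) = 23.1100; S(2,2) = 20.0335
Terminal payoffs V(N, i) = max(K - S_T, 0):
  V(2,0) = 0.000000; V(2,1) = 0.720000; V(2,2) = 3.796475
Backward induction: V(k, i) = exp(-r*dt) * [p * V(k+1, i) + (1-p) * V(k+1, i+1)].
  V(1,0) = exp(-r*dt) * [p*0.000000 + (1-p)*0.720000] = 0.372852
  V(1,1) = exp(-r*dt) * [p*0.720000 + (1-p)*3.796475] = 2.313152
  V(0,0) = exp(-r*dt) * [p*0.372852 + (1-p)*2.313152] = 1.377636


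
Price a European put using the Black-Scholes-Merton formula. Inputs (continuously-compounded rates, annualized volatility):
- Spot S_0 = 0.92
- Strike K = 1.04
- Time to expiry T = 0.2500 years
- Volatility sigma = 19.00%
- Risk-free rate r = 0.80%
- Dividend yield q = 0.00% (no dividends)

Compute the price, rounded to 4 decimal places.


Answer: Price = 0.1224

Derivation:
d1 = (ln(S/K) + (r - q + 0.5*sigma^2) * T) / (sigma * sqrt(T)) = -1.22199813
d2 = d1 - sigma * sqrt(T) = -1.31699813
exp(-rT) = 0.99800200; exp(-qT) = 1.00000000
P = K * exp(-rT) * N(-d2) - S_0 * exp(-qT) * N(-d1)
N(-d1) = 0.88914583; N(-d2) = 0.90608037
P = 1.0400 * 0.99800200 * 0.90608037 - 0.9200 * 1.00000000 * 0.88914583 = 0.1224


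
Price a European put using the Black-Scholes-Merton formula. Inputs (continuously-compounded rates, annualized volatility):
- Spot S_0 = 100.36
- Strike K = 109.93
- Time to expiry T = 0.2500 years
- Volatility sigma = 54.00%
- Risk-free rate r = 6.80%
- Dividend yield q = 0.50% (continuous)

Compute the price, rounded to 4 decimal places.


Answer: Price = 15.5359

Derivation:
d1 = (ln(S/K) + (r - q + 0.5*sigma^2) * T) / (sigma * sqrt(T)) = -0.14400029
d2 = d1 - sigma * sqrt(T) = -0.41400029
exp(-rT) = 0.98314368; exp(-qT) = 0.99875078
P = K * exp(-rT) * N(-d2) - S_0 * exp(-qT) * N(-d1)
N(-d1) = 0.55724988; N(-d2) = 0.66056305
P = 109.9300 * 0.98314368 * 0.66056305 - 100.3600 * 0.99875078 * 0.55724988 = 15.5359


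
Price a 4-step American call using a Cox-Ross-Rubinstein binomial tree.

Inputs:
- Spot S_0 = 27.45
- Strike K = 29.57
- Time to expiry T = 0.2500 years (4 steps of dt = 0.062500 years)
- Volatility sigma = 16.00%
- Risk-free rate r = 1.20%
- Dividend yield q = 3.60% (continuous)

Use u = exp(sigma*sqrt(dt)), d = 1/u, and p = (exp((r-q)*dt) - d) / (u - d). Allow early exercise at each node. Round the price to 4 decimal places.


Answer: Price = V(0,0) = 0.1716

Derivation:
dt = T/N = 0.062500
u = exp(sigma*sqrt(dt)) = 1.040811; d = 1/u = 0.960789
p = (exp((r-q)*dt) - d) / (u - d) = 0.471270
Discount per step: exp(-r*dt) = 0.999250
Stock lattice S(k, i) with i counting down-moves:
  k=0: S(0,0) = 27.4500
  k=1: S(1,0) = 28.5703; S(1,1) = 26.3737
  k=2: S(2,0) = 29.7362; S(2,1) = 27.4500; S(2,2) = 25.3395
  k=3: S(3,0) = 30.9498; S(3,1) = 28.5703; S(3,2) = 26.3737; S(3,3) = 24.3460
  k=4: S(4,0) = 32.2129; S(4,1) = 29.7362; S(4,2) = 27.4500; S(4,3) = 25.3395; S(4,4) = 23.3913
Terminal payoffs V(N, i) = max(S_T - K, 0):
  V(4,0) = 2.642873; V(4,1) = 0.166230; V(4,2) = 0.000000; V(4,3) = 0.000000; V(4,4) = 0.000000
Backward induction: V(k, i) = exp(-r*dt) * [p * V(k+1, i) + (1-p) * V(k+1, i+1)]; then take max(V_cont, immediate exercise) for American.
  V(3,0) = exp(-r*dt) * [p*2.642873 + (1-p)*0.166230] = 1.332399; exercise = 1.379789; V(3,0) = max -> 1.379789
  V(3,1) = exp(-r*dt) * [p*0.166230 + (1-p)*0.000000] = 0.078281; exercise = 0.000000; V(3,1) = max -> 0.078281
  V(3,2) = exp(-r*dt) * [p*0.000000 + (1-p)*0.000000] = 0.000000; exercise = 0.000000; V(3,2) = max -> 0.000000
  V(3,3) = exp(-r*dt) * [p*0.000000 + (1-p)*0.000000] = 0.000000; exercise = 0.000000; V(3,3) = max -> 0.000000
  V(2,0) = exp(-r*dt) * [p*1.379789 + (1-p)*0.078281] = 0.691124; exercise = 0.166230; V(2,0) = max -> 0.691124
  V(2,1) = exp(-r*dt) * [p*0.078281 + (1-p)*0.000000] = 0.036864; exercise = 0.000000; V(2,1) = max -> 0.036864
  V(2,2) = exp(-r*dt) * [p*0.000000 + (1-p)*0.000000] = 0.000000; exercise = 0.000000; V(2,2) = max -> 0.000000
  V(1,0) = exp(-r*dt) * [p*0.691124 + (1-p)*0.036864] = 0.344938; exercise = 0.000000; V(1,0) = max -> 0.344938
  V(1,1) = exp(-r*dt) * [p*0.036864 + (1-p)*0.000000] = 0.017360; exercise = 0.000000; V(1,1) = max -> 0.017360
  V(0,0) = exp(-r*dt) * [p*0.344938 + (1-p)*0.017360] = 0.171609; exercise = 0.000000; V(0,0) = max -> 0.171609


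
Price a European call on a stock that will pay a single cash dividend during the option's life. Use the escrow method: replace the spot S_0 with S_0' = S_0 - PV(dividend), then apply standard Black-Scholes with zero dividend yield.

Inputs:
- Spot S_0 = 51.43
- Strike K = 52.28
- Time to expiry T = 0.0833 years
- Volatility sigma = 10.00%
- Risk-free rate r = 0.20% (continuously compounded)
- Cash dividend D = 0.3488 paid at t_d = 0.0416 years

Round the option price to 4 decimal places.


Answer: Price = 0.1799

Derivation:
PV(D) = D * exp(-r * t_d) = 0.3488 * 0.99991680 = 0.34877098
S_0' = S_0 - PV(D) = 51.4300 - 0.34877098 = 51.08122902
d1 = (ln(S_0'/K) + (r + sigma^2/2)*T) / (sigma*sqrt(T)) = -0.78351817
d2 = d1 - sigma*sqrt(T) = -0.81237991
exp(-rT) = 0.99983341
N(d1) = 0.21666144; N(d2) = 0.20828684
C = S_0' * N(d1) - K * exp(-rT) * N(d2) = 51.08122902 * 0.21666144 - 52.2800 * 0.99983341 * 0.20828684 = 0.1799


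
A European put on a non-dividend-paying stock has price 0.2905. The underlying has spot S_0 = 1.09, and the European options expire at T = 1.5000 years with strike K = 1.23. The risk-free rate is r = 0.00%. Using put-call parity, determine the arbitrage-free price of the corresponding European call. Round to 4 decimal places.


Put-call parity: C - P = S_0 * exp(-qT) - K * exp(-rT).
S_0 * exp(-qT) = 1.0900 * 1.00000000 = 1.09000000
K * exp(-rT) = 1.2300 * 1.00000000 = 1.23000000
C = P + S*exp(-qT) - K*exp(-rT)
C = 0.2905 + 1.09000000 - 1.23000000 = 0.1505

Answer: Call price = 0.1505


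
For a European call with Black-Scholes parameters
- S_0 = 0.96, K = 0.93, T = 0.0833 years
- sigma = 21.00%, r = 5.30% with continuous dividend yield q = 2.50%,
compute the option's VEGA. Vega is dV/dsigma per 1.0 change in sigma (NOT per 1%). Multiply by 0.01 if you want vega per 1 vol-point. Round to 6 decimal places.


d1 = 0.5926096210; d2 = 0.5319999683
phi(d1) = 0.3346963371; exp(-qT) = 0.9979196669; exp(-rT) = 0.9955948313
Vega = S * exp(-qT) * phi(d1) * sqrt(T) = 0.9600 * 0.9979196669 * 0.3346963371 * 0.2886173938 = 0.092542

Answer: Vega = 0.092542


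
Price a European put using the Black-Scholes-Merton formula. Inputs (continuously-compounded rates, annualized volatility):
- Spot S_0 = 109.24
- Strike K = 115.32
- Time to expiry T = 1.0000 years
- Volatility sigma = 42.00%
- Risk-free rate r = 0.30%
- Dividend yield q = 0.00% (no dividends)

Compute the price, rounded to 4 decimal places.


d1 = (ln(S/K) + (r - q + 0.5*sigma^2) * T) / (sigma * sqrt(T)) = 0.08818196
d2 = d1 - sigma * sqrt(T) = -0.33181804
exp(-rT) = 0.99700450; exp(-qT) = 1.00000000
P = K * exp(-rT) * N(-d2) - S_0 * exp(-qT) * N(-d1)
N(-d1) = 0.46486603; N(-d2) = 0.62998667
P = 115.3200 * 0.99700450 * 0.62998667 - 109.2400 * 1.00000000 * 0.46486603 = 21.6505

Answer: Price = 21.6505


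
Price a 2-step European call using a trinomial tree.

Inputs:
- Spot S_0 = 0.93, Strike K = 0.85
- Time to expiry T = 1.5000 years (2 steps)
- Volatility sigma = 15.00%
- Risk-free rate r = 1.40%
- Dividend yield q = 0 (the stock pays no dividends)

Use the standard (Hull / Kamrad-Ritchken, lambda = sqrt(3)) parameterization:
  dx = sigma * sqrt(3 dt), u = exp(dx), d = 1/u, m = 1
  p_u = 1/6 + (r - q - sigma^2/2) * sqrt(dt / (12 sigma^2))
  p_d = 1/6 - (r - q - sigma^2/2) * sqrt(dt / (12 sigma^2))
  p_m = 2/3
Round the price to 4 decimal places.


dt = T/N = 0.750000; dx = sigma*sqrt(3*dt) = 0.225000
u = exp(dx) = 1.252323; d = 1/u = 0.798516
p_u = 0.171250, p_m = 0.666667, p_d = 0.162083
Discount per step: exp(-r*dt) = 0.989555
Stock lattice S(k, j) with j the centered position index:
  k=0: S(0,+0) = 0.9300
  k=1: S(1,-1) = 0.7426; S(1,+0) = 0.9300; S(1,+1) = 1.1647
  k=2: S(2,-2) = 0.5930; S(2,-1) = 0.7426; S(2,+0) = 0.9300; S(2,+1) = 1.1647; S(2,+2) = 1.4585
Terminal payoffs V(N, j) = max(S_T - K, 0):
  V(2,-2) = 0.000000; V(2,-1) = 0.000000; V(2,+0) = 0.080000; V(2,+1) = 0.314660; V(2,+2) = 0.608530
Backward induction: V(k, j) = exp(-r*dt) * [p_u * V(k+1, j+1) + p_m * V(k+1, j) + p_d * V(k+1, j-1)]
  V(1,-1) = exp(-r*dt) * [p_u*0.080000 + p_m*0.000000 + p_d*0.000000] = 0.013557
  V(1,+0) = exp(-r*dt) * [p_u*0.314660 + p_m*0.080000 + p_d*0.000000] = 0.106099
  V(1,+1) = exp(-r*dt) * [p_u*0.608530 + p_m*0.314660 + p_d*0.080000] = 0.323536
  V(0,+0) = exp(-r*dt) * [p_u*0.323536 + p_m*0.106099 + p_d*0.013557] = 0.126995

Answer: Price = V(0,0) = 0.1270


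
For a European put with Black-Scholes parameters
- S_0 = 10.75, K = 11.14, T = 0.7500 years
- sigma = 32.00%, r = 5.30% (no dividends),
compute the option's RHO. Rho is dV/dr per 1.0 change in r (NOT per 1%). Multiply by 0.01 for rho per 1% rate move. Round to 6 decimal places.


Answer: Rho = -4.410003

Derivation:
d1 = 0.1534074516; d2 = -0.1237206776
phi(d1) = 0.3942754681; exp(-qT) = 1.0000000000; exp(-rT) = 0.9610296665
N(-d2) = 0.5492317805
Rho = -K*T*exp(-rT)*N(-d2) = -11.1400 * 0.7500 * 0.9610296665 * 0.5492317805 = -4.410003


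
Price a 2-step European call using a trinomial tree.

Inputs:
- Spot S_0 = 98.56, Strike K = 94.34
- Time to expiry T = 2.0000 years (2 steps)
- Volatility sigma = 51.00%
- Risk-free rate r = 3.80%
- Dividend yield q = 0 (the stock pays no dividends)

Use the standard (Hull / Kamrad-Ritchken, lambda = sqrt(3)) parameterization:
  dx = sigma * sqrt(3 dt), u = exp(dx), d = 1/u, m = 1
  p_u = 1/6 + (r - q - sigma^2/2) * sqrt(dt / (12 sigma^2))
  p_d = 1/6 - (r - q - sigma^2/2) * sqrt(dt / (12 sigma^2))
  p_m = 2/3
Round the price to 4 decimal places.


Answer: Price = V(0,0) = 28.1992

Derivation:
dt = T/N = 1.000000; dx = sigma*sqrt(3*dt) = 0.883346
u = exp(dx) = 2.418980; d = 1/u = 0.413397
p_u = 0.114564, p_m = 0.666667, p_d = 0.218770
Discount per step: exp(-r*dt) = 0.962713
Stock lattice S(k, j) with j the centered position index:
  k=0: S(0,+0) = 98.5600
  k=1: S(1,-1) = 40.7444; S(1,+0) = 98.5600; S(1,+1) = 238.4147
  k=2: S(2,-2) = 16.8436; S(2,-1) = 40.7444; S(2,+0) = 98.5600; S(2,+1) = 238.4147; S(2,+2) = 576.7203
Terminal payoffs V(N, j) = max(S_T - K, 0):
  V(2,-2) = 0.000000; V(2,-1) = 0.000000; V(2,+0) = 4.220000; V(2,+1) = 144.074656; V(2,+2) = 482.380256
Backward induction: V(k, j) = exp(-r*dt) * [p_u * V(k+1, j+1) + p_m * V(k+1, j) + p_d * V(k+1, j-1)]
  V(1,-1) = exp(-r*dt) * [p_u*4.220000 + p_m*0.000000 + p_d*0.000000] = 0.465432
  V(1,+0) = exp(-r*dt) * [p_u*144.074656 + p_m*4.220000 + p_d*0.000000] = 18.598699
  V(1,+1) = exp(-r*dt) * [p_u*482.380256 + p_m*144.074656 + p_d*4.220000] = 146.559774
  V(0,+0) = exp(-r*dt) * [p_u*146.559774 + p_m*18.598699 + p_d*0.465432] = 28.199186


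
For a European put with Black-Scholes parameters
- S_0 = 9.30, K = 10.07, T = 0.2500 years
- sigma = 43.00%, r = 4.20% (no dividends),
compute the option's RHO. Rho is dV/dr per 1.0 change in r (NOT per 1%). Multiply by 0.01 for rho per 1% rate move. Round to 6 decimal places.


d1 = -0.2136456120; d2 = -0.4286456120
phi(d1) = 0.3899406398; exp(-qT) = 1.0000000000; exp(-rT) = 0.9895549326
N(-d2) = 0.6659094267
Rho = -K*T*exp(-rT)*N(-d2) = -10.0700 * 0.2500 * 0.9895549326 * 0.6659094267 = -1.658917

Answer: Rho = -1.658917


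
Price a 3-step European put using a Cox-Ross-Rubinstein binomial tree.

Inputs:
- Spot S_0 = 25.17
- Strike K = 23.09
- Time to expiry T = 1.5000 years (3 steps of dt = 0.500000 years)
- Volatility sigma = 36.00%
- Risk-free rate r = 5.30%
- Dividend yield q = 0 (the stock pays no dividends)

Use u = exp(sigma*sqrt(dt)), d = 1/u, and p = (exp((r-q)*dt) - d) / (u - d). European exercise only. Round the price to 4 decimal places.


Answer: Price = V(0,0) = 2.6669

Derivation:
dt = T/N = 0.500000
u = exp(sigma*sqrt(dt)) = 1.289892; d = 1/u = 0.775259
p = (exp((r-q)*dt) - d) / (u - d) = 0.488883
Discount per step: exp(-r*dt) = 0.973848
Stock lattice S(k, i) with i counting down-moves:
  k=0: S(0,0) = 25.1700
  k=1: S(1,0) = 32.4666; S(1,1) = 19.5133
  k=2: S(2,0) = 41.8784; S(2,1) = 25.1700; S(2,2) = 15.1278
  k=3: S(3,0) = 54.0186; S(3,1) = 32.4666; S(3,2) = 19.5133; S(3,3) = 11.7280
Terminal payoffs V(N, i) = max(K - S_T, 0):
  V(3,0) = 0.000000; V(3,1) = 0.000000; V(3,2) = 3.576737; V(3,3) = 11.362019
Backward induction: V(k, i) = exp(-r*dt) * [p * V(k+1, i) + (1-p) * V(k+1, i+1)].
  V(2,0) = exp(-r*dt) * [p*0.000000 + (1-p)*0.000000] = 0.000000
  V(2,1) = exp(-r*dt) * [p*0.000000 + (1-p)*3.576737] = 1.780321
  V(2,2) = exp(-r*dt) * [p*3.576737 + (1-p)*11.362019] = 7.358324
  V(1,0) = exp(-r*dt) * [p*0.000000 + (1-p)*1.780321] = 0.886155
  V(1,1) = exp(-r*dt) * [p*1.780321 + (1-p)*7.358324] = 4.510214
  V(0,0) = exp(-r*dt) * [p*0.886155 + (1-p)*4.510214] = 2.666856


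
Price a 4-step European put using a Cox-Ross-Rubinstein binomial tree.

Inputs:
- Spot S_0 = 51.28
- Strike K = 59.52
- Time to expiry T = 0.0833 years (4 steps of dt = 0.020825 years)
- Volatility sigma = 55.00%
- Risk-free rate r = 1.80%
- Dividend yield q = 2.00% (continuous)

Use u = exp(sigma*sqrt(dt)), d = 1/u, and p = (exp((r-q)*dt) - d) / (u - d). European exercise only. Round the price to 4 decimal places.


Answer: Price = V(0,0) = 8.9482

Derivation:
dt = T/N = 0.020825
u = exp(sigma*sqrt(dt)) = 1.082605; d = 1/u = 0.923698
p = (exp((r-q)*dt) - d) / (u - d) = 0.479906
Discount per step: exp(-r*dt) = 0.999625
Stock lattice S(k, i) with i counting down-moves:
  k=0: S(0,0) = 51.2800
  k=1: S(1,0) = 55.5160; S(1,1) = 47.3672
  k=2: S(2,0) = 60.1018; S(2,1) = 51.2800; S(2,2) = 43.7530
  k=3: S(3,0) = 65.0665; S(3,1) = 55.5160; S(3,2) = 47.3672; S(3,3) = 40.4146
  k=4: S(4,0) = 70.4413; S(4,1) = 60.1018; S(4,2) = 51.2800; S(4,3) = 43.7530; S(4,4) = 37.3309
Terminal payoffs V(N, i) = max(K - S_T, 0):
  V(4,0) = 0.000000; V(4,1) = 0.000000; V(4,2) = 8.240000; V(4,3) = 15.766953; V(4,4) = 22.189090
Backward induction: V(k, i) = exp(-r*dt) * [p * V(k+1, i) + (1-p) * V(k+1, i+1)].
  V(3,0) = exp(-r*dt) * [p*0.000000 + (1-p)*0.000000] = 0.000000
  V(3,1) = exp(-r*dt) * [p*0.000000 + (1-p)*8.240000] = 4.283970
  V(3,2) = exp(-r*dt) * [p*8.240000 + (1-p)*15.766953] = 12.150169
  V(3,3) = exp(-r*dt) * [p*15.766953 + (1-p)*22.189090] = 19.099908
  V(2,0) = exp(-r*dt) * [p*0.000000 + (1-p)*4.283970] = 2.227232
  V(2,1) = exp(-r*dt) * [p*4.283970 + (1-p)*12.150169] = 8.371995
  V(2,2) = exp(-r*dt) * [p*12.150169 + (1-p)*19.099908] = 15.758779
  V(1,0) = exp(-r*dt) * [p*2.227232 + (1-p)*8.371995] = 5.421055
  V(1,1) = exp(-r*dt) * [p*8.371995 + (1-p)*15.758779] = 12.209241
  V(0,0) = exp(-r*dt) * [p*5.421055 + (1-p)*12.209241] = 8.948196


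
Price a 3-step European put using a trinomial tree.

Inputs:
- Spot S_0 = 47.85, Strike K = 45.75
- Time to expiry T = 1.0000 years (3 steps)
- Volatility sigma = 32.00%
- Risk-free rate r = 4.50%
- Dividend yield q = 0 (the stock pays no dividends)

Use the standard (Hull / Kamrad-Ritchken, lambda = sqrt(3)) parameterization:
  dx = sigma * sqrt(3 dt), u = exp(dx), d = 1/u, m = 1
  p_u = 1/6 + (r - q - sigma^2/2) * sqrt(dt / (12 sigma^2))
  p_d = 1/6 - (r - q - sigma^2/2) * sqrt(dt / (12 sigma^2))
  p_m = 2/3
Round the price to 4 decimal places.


dt = T/N = 0.333333; dx = sigma*sqrt(3*dt) = 0.320000
u = exp(dx) = 1.377128; d = 1/u = 0.726149
p_u = 0.163437, p_m = 0.666667, p_d = 0.169896
Discount per step: exp(-r*dt) = 0.985112
Stock lattice S(k, j) with j the centered position index:
  k=0: S(0,+0) = 47.8500
  k=1: S(1,-1) = 34.7462; S(1,+0) = 47.8500; S(1,+1) = 65.8956
  k=2: S(2,-2) = 25.2309; S(2,-1) = 34.7462; S(2,+0) = 47.8500; S(2,+1) = 65.8956; S(2,+2) = 90.7466
  k=3: S(3,-3) = 18.3214; S(3,-2) = 25.2309; S(3,-1) = 34.7462; S(3,+0) = 47.8500; S(3,+1) = 65.8956; S(3,+2) = 90.7466; S(3,+3) = 124.9697
Terminal payoffs V(N, j) = max(K - S_T, 0):
  V(3,-3) = 27.428575; V(3,-2) = 20.519058; V(3,-1) = 11.003769; V(3,+0) = 0.000000; V(3,+1) = 0.000000; V(3,+2) = 0.000000; V(3,+3) = 0.000000
Backward induction: V(k, j) = exp(-r*dt) * [p_u * V(k+1, j+1) + p_m * V(k+1, j) + p_d * V(k+1, j-1)]
  V(2,-2) = exp(-r*dt) * [p_u*11.003769 + p_m*20.519058 + p_d*27.428575] = 19.837988
  V(2,-1) = exp(-r*dt) * [p_u*0.000000 + p_m*11.003769 + p_d*20.519058] = 10.660830
  V(2,+0) = exp(-r*dt) * [p_u*0.000000 + p_m*0.000000 + p_d*11.003769] = 1.841661
  V(2,+1) = exp(-r*dt) * [p_u*0.000000 + p_m*0.000000 + p_d*0.000000] = 0.000000
  V(2,+2) = exp(-r*dt) * [p_u*0.000000 + p_m*0.000000 + p_d*0.000000] = 0.000000
  V(1,-1) = exp(-r*dt) * [p_u*1.841661 + p_m*10.660830 + p_d*19.837988] = 10.618136
  V(1,+0) = exp(-r*dt) * [p_u*0.000000 + p_m*1.841661 + p_d*10.660830] = 2.993760
  V(1,+1) = exp(-r*dt) * [p_u*0.000000 + p_m*0.000000 + p_d*1.841661] = 0.308232
  V(0,+0) = exp(-r*dt) * [p_u*0.308232 + p_m*2.993760 + p_d*10.618136] = 3.792872

Answer: Price = V(0,0) = 3.7929


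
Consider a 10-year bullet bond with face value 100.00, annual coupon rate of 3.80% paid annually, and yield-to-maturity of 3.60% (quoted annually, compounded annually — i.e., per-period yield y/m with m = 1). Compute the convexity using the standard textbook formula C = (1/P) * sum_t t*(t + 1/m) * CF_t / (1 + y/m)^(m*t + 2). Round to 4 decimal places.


Answer: Convexity = 82.4693

Derivation:
Coupon per period c = face * coupon_rate / m = 3.800000
Periods per year m = 1; per-period yield y/m = 0.036000
Number of cashflows N = 10
Cashflows (t years, CF_t, discount factor 1/(1+y/m)^(m*t), PV):
  t = 1.0000: CF_t = 3.800000, DF = 0.965251, PV = 3.667954
  t = 2.0000: CF_t = 3.800000, DF = 0.931709, PV = 3.540496
  t = 3.0000: CF_t = 3.800000, DF = 0.899333, PV = 3.417467
  t = 4.0000: CF_t = 3.800000, DF = 0.868082, PV = 3.298713
  t = 5.0000: CF_t = 3.800000, DF = 0.837917, PV = 3.184086
  t = 6.0000: CF_t = 3.800000, DF = 0.808801, PV = 3.073442
  t = 7.0000: CF_t = 3.800000, DF = 0.780696, PV = 2.966643
  t = 8.0000: CF_t = 3.800000, DF = 0.753567, PV = 2.863555
  t = 9.0000: CF_t = 3.800000, DF = 0.727381, PV = 2.764049
  t = 10.0000: CF_t = 103.800000, DF = 0.702106, PV = 72.878563
Price P = sum_t PV_t = 101.654969
Convexity numerator sum_t t*(t + 1/m) * CF_t / (1+y/m)^(m*t + 2):
  t = 1.0000: term = 6.834934
  t = 2.0000: term = 19.792280
  t = 3.0000: term = 38.209035
  t = 4.0000: term = 61.468846
  t = 5.0000: term = 88.999294
  t = 6.0000: term = 120.269317
  t = 7.0000: term = 154.786765
  t = 8.0000: term = 192.096096
  t = 9.0000: term = 231.776178
  t = 10.0000: term = 7469.180828
Convexity = (1/P) * sum = 8383.413573 / 101.654969 = 82.469295


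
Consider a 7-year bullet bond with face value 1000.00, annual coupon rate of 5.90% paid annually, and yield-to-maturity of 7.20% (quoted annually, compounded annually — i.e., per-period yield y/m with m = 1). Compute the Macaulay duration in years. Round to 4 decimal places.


Answer: Macaulay duration = 5.8879 years

Derivation:
Coupon per period c = face * coupon_rate / m = 59.000000
Periods per year m = 1; per-period yield y/m = 0.072000
Number of cashflows N = 7
Cashflows (t years, CF_t, discount factor 1/(1+y/m)^(m*t), PV):
  t = 1.0000: CF_t = 59.000000, DF = 0.932836, PV = 55.037313
  t = 2.0000: CF_t = 59.000000, DF = 0.870183, PV = 51.340777
  t = 3.0000: CF_t = 59.000000, DF = 0.811738, PV = 47.892516
  t = 4.0000: CF_t = 59.000000, DF = 0.757218, PV = 44.675855
  t = 5.0000: CF_t = 59.000000, DF = 0.706360, PV = 41.675238
  t = 6.0000: CF_t = 59.000000, DF = 0.658918, PV = 38.876155
  t = 7.0000: CF_t = 1059.000000, DF = 0.614662, PV = 650.927264
Price P = sum_t PV_t = 930.425119
Macaulay numerator sum_t t * PV_t:
  t * PV_t at t = 1.0000: 55.037313
  t * PV_t at t = 2.0000: 102.681555
  t * PV_t at t = 3.0000: 143.677549
  t * PV_t at t = 4.0000: 178.703419
  t * PV_t at t = 5.0000: 208.376188
  t * PV_t at t = 6.0000: 233.256927
  t * PV_t at t = 7.0000: 4556.490851
Macaulay duration D = (sum_t t * PV_t) / P = 5478.223803 / 930.425119 = 5.887872
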